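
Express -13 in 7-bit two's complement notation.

1. Binary of +13:  0001101
2. Invert bits:     1110010
3. Add 1:           1110011

Answer: 1110011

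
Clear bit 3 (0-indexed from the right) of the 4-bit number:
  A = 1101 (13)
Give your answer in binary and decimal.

Mask = ~(1 << 3) = 0111
Bit 3 of A is 1, so AND-ing with the mask clears it to 0.
  1101
& 0111
------
  0101

Answer: 0101 (5)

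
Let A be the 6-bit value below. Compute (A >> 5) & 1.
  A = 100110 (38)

Bit 5 is the 6th from the right.
  100110
  ^
That bit is 1.

Answer: 1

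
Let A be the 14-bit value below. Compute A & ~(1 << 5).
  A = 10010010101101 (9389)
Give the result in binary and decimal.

Mask = ~(1 << 5) = 11111111011111
Bit 5 of A is 1, so AND-ing with the mask clears it to 0.
  10010010101101
& 11111111011111
----------------
  10010010001101

Answer: 10010010001101 (9357)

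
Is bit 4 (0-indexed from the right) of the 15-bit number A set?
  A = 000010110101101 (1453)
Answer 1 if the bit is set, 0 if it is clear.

Bit 4 is the 5th from the right.
  000010110101101
            ^
That bit is 0.

Answer: 0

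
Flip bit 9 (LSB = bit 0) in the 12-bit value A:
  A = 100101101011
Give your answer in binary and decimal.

Mask = 1 << 9 = 001000000000
Bit 9 of A is 0; XOR with the mask flips it to 1.
  100101101011
^ 001000000000
--------------
  101101101011

Answer: 101101101011 (2923)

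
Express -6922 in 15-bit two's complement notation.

1. Binary of +6922:  001101100001010
2. Invert bits:     110010011110101
3. Add 1:           110010011110110

Answer: 110010011110110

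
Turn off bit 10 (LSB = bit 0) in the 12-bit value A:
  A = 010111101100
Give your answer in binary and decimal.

Mask = ~(1 << 10) = 101111111111
Bit 10 of A is 1, so AND-ing with the mask clears it to 0.
  010111101100
& 101111111111
--------------
  000111101100

Answer: 000111101100 (492)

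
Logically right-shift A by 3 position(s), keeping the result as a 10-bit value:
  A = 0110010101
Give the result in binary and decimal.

Logical shift right by 3: drop the bottom 3 bit(s), prepend 3 zero(s) on the left.
  0110010101  ->  keep [0110010], discard [101], prepend 000
= 0000110010

Answer: 0000110010 (50)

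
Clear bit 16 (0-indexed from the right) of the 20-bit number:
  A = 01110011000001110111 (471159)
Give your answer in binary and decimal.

Mask = ~(1 << 16) = 11101111111111111111
Bit 16 of A is 1, so AND-ing with the mask clears it to 0.
  01110011000001110111
& 11101111111111111111
----------------------
  01100011000001110111

Answer: 01100011000001110111 (405623)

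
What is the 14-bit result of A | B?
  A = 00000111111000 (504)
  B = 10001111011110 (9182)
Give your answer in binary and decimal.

Apply | to each column (1 where either bit is 1):
  00000111111000
| 10001111011110
----------------
  10001111111110

Answer: 10001111111110 (9214)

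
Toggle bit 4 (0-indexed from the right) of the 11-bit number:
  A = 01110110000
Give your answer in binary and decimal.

Mask = 1 << 4 = 00000010000
Bit 4 of A is 1; XOR with the mask flips it to 0.
  01110110000
^ 00000010000
-------------
  01110100000

Answer: 01110100000 (928)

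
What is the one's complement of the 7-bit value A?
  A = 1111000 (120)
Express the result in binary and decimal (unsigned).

Flip each bit (0->1, 1->0):
  1111000
  0000111

Answer: 0000111 (7)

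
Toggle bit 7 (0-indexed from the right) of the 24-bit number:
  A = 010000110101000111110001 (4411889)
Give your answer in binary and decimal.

Mask = 1 << 7 = 000000000000000010000000
Bit 7 of A is 1; XOR with the mask flips it to 0.
  010000110101000111110001
^ 000000000000000010000000
--------------------------
  010000110101000101110001

Answer: 010000110101000101110001 (4411761)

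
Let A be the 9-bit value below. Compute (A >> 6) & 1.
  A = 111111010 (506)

Bit 6 is the 7th from the right.
  111111010
    ^
That bit is 1.

Answer: 1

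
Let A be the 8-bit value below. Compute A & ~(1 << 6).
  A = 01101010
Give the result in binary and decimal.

Mask = ~(1 << 6) = 10111111
Bit 6 of A is 1, so AND-ing with the mask clears it to 0.
  01101010
& 10111111
----------
  00101010

Answer: 00101010 (42)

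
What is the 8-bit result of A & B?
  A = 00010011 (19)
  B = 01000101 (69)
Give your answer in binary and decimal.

Apply & to each column (1 only where both bits are 1):
  00010011
& 01000101
----------
  00000001

Answer: 00000001 (1)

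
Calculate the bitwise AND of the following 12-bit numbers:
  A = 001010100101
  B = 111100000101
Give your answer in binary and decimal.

Apply & to each column (1 only where both bits are 1):
  001010100101
& 111100000101
--------------
  001000000101

Answer: 001000000101 (517)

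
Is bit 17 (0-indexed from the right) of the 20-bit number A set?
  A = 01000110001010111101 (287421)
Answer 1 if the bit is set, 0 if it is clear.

Bit 17 is the 18th from the right.
  01000110001010111101
    ^
That bit is 0.

Answer: 0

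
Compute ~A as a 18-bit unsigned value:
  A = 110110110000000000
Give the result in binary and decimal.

Flip each bit (0->1, 1->0):
  110110110000000000
  001001001111111111

Answer: 001001001111111111 (37887)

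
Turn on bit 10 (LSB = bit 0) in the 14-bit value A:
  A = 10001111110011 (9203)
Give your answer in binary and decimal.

Mask = 1 << 10 = 00010000000000
Bit 10 of A is 0, so OR-ing with the mask flips it to 1.
  10001111110011
| 00010000000000
----------------
  10011111110011

Answer: 10011111110011 (10227)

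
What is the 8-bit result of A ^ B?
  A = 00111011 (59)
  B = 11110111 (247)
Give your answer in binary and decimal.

Apply ^ to each column (1 where bits differ):
  00111011
^ 11110111
----------
  11001100

Answer: 11001100 (204)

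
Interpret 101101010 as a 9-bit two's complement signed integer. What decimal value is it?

MSB is 1, so the value is negative. Find the magnitude:
1. Invert bits:  010010101
2. Add 1:        010010110  = 150
3. Apply sign:   -150

Answer: -150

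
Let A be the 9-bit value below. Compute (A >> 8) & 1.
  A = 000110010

Bit 8 is the 9th from the right.
  000110010
  ^
That bit is 0.

Answer: 0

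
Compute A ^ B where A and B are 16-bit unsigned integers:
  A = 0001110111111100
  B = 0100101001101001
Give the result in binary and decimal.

Apply ^ to each column (1 where bits differ):
  0001110111111100
^ 0100101001101001
------------------
  0101011110010101

Answer: 0101011110010101 (22421)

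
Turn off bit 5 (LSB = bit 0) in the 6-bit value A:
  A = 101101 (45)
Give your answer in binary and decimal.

Mask = ~(1 << 5) = 011111
Bit 5 of A is 1, so AND-ing with the mask clears it to 0.
  101101
& 011111
--------
  001101

Answer: 001101 (13)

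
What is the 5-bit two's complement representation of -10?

1. Binary of +10:  01010
2. Invert bits:     10101
3. Add 1:           10110

Answer: 10110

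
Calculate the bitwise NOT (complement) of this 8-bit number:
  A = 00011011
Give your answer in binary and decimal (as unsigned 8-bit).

Flip each bit (0->1, 1->0):
  00011011
  11100100

Answer: 11100100 (228)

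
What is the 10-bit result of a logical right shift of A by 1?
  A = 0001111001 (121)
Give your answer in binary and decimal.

Logical shift right by 1: drop the bottom 1 bit(s), prepend 1 zero(s) on the left.
  0001111001  ->  keep [000111100], discard [1], prepend 0
= 0000111100

Answer: 0000111100 (60)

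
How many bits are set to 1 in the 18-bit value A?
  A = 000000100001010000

000000100001010000
1-bits at positions (from bit 0 = LSB): 4, 6, 11
Count = 3

Answer: 3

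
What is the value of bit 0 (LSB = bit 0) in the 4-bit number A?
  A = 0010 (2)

Bit 0 is the 1st from the right.
  0010
     ^
That bit is 0.

Answer: 0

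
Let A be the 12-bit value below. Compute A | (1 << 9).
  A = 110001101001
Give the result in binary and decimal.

Mask = 1 << 9 = 001000000000
Bit 9 of A is 0, so OR-ing with the mask flips it to 1.
  110001101001
| 001000000000
--------------
  111001101001

Answer: 111001101001 (3689)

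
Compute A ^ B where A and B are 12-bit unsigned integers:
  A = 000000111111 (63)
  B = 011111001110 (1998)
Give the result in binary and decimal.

Apply ^ to each column (1 where bits differ):
  000000111111
^ 011111001110
--------------
  011111110001

Answer: 011111110001 (2033)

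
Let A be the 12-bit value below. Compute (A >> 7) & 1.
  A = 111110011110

Bit 7 is the 8th from the right.
  111110011110
      ^
That bit is 1.

Answer: 1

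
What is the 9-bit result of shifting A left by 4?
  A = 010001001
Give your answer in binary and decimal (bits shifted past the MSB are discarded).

Shift left by 4: drop the top 4 bit(s), append 4 zero(s) on the right.
  010001001  ->  discard [0100], keep [01001], append 0000
= 010010000

Answer: 010010000 (144)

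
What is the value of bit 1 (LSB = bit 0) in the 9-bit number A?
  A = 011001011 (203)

Bit 1 is the 2nd from the right.
  011001011
         ^
That bit is 1.

Answer: 1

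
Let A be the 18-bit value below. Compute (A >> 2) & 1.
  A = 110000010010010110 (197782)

Bit 2 is the 3rd from the right.
  110000010010010110
                 ^
That bit is 1.

Answer: 1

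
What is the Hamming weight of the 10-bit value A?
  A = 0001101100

0001101100
1-bits at positions (from bit 0 = LSB): 2, 3, 5, 6
Count = 4

Answer: 4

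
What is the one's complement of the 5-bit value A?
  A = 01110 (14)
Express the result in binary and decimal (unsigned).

Flip each bit (0->1, 1->0):
  01110
  10001

Answer: 10001 (17)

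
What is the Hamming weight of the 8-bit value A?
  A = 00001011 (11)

00001011
1-bits at positions (from bit 0 = LSB): 0, 1, 3
Count = 3

Answer: 3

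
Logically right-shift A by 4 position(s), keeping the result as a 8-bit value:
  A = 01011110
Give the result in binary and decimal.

Logical shift right by 4: drop the bottom 4 bit(s), prepend 4 zero(s) on the left.
  01011110  ->  keep [0101], discard [1110], prepend 0000
= 00000101

Answer: 00000101 (5)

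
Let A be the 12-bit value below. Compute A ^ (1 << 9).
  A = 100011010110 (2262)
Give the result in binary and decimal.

Mask = 1 << 9 = 001000000000
Bit 9 of A is 0; XOR with the mask flips it to 1.
  100011010110
^ 001000000000
--------------
  101011010110

Answer: 101011010110 (2774)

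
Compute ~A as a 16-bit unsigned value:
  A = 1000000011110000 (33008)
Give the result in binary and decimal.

Flip each bit (0->1, 1->0):
  1000000011110000
  0111111100001111

Answer: 0111111100001111 (32527)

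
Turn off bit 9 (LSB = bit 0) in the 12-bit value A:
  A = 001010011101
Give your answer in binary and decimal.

Mask = ~(1 << 9) = 110111111111
Bit 9 of A is 1, so AND-ing with the mask clears it to 0.
  001010011101
& 110111111111
--------------
  000010011101

Answer: 000010011101 (157)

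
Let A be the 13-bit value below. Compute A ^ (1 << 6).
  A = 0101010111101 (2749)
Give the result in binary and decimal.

Mask = 1 << 6 = 0000001000000
Bit 6 of A is 0; XOR with the mask flips it to 1.
  0101010111101
^ 0000001000000
---------------
  0101011111101

Answer: 0101011111101 (2813)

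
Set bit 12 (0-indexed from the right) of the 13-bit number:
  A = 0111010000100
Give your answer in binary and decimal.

Mask = 1 << 12 = 1000000000000
Bit 12 of A is 0, so OR-ing with the mask flips it to 1.
  0111010000100
| 1000000000000
---------------
  1111010000100

Answer: 1111010000100 (7812)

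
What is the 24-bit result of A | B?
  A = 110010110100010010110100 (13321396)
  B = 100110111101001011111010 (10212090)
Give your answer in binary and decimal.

Apply | to each column (1 where either bit is 1):
  110010110100010010110100
| 100110111101001011111010
--------------------------
  110110111101011011111110

Answer: 110110111101011011111110 (14407422)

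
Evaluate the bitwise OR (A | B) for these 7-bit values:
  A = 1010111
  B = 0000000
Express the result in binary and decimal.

Apply | to each column (1 where either bit is 1):
  1010111
| 0000000
---------
  1010111

Answer: 1010111 (87)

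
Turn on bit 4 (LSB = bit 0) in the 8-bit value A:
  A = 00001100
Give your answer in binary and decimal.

Mask = 1 << 4 = 00010000
Bit 4 of A is 0, so OR-ing with the mask flips it to 1.
  00001100
| 00010000
----------
  00011100

Answer: 00011100 (28)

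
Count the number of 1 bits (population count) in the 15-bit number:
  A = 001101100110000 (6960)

001101100110000
1-bits at positions (from bit 0 = LSB): 4, 5, 8, 9, 11, 12
Count = 6

Answer: 6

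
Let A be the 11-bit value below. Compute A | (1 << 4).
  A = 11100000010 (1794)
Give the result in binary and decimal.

Mask = 1 << 4 = 00000010000
Bit 4 of A is 0, so OR-ing with the mask flips it to 1.
  11100000010
| 00000010000
-------------
  11100010010

Answer: 11100010010 (1810)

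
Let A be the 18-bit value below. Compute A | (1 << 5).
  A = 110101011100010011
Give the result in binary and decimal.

Mask = 1 << 5 = 000000000000100000
Bit 5 of A is 0, so OR-ing with the mask flips it to 1.
  110101011100010011
| 000000000000100000
--------------------
  110101011100110011

Answer: 110101011100110011 (218931)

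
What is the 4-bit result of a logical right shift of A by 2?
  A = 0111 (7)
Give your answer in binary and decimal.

Logical shift right by 2: drop the bottom 2 bit(s), prepend 2 zero(s) on the left.
  0111  ->  keep [01], discard [11], prepend 00
= 0001

Answer: 0001 (1)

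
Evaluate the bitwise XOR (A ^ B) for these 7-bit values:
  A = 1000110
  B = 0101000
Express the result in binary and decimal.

Apply ^ to each column (1 where bits differ):
  1000110
^ 0101000
---------
  1101110

Answer: 1101110 (110)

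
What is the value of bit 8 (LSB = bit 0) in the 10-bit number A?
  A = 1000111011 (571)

Bit 8 is the 9th from the right.
  1000111011
   ^
That bit is 0.

Answer: 0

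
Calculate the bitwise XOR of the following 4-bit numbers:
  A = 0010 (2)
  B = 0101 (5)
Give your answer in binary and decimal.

Apply ^ to each column (1 where bits differ):
  0010
^ 0101
------
  0111

Answer: 0111 (7)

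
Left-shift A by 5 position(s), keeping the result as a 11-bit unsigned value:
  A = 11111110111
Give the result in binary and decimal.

Shift left by 5: drop the top 5 bit(s), append 5 zero(s) on the right.
  11111110111  ->  discard [11111], keep [110111], append 00000
= 11011100000

Answer: 11011100000 (1760)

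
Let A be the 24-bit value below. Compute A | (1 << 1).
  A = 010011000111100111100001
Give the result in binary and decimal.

Mask = 1 << 1 = 000000000000000000000010
Bit 1 of A is 0, so OR-ing with the mask flips it to 1.
  010011000111100111100001
| 000000000000000000000010
--------------------------
  010011000111100111100011

Answer: 010011000111100111100011 (5011939)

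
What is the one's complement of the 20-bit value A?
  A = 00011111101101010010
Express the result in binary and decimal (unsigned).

Flip each bit (0->1, 1->0):
  00011111101101010010
  11100000010010101101

Answer: 11100000010010101101 (918701)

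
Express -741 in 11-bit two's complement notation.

1. Binary of +741:  01011100101
2. Invert bits:     10100011010
3. Add 1:           10100011011

Answer: 10100011011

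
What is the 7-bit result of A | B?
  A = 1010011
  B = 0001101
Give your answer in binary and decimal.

Apply | to each column (1 where either bit is 1):
  1010011
| 0001101
---------
  1011111

Answer: 1011111 (95)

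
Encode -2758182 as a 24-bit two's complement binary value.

1. Binary of +2758182:  001010100001011000100110
2. Invert bits:     110101011110100111011001
3. Add 1:           110101011110100111011010

Answer: 110101011110100111011010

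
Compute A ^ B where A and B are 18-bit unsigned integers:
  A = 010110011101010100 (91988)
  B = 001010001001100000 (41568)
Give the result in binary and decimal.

Apply ^ to each column (1 where bits differ):
  010110011101010100
^ 001010001001100000
--------------------
  011100010100110100

Answer: 011100010100110100 (116020)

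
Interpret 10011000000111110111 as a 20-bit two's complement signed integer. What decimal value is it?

MSB is 1, so the value is negative. Find the magnitude:
1. Invert bits:  01100111111000001000
2. Add 1:        01100111111000001001  = 425481
3. Apply sign:   -425481

Answer: -425481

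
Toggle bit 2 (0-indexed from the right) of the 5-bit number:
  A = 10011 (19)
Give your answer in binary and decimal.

Mask = 1 << 2 = 00100
Bit 2 of A is 0; XOR with the mask flips it to 1.
  10011
^ 00100
-------
  10111

Answer: 10111 (23)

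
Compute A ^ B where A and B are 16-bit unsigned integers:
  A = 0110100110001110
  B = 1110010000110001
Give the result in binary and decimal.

Apply ^ to each column (1 where bits differ):
  0110100110001110
^ 1110010000110001
------------------
  1000110110111111

Answer: 1000110110111111 (36287)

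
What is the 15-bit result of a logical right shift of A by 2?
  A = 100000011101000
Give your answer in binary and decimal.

Logical shift right by 2: drop the bottom 2 bit(s), prepend 2 zero(s) on the left.
  100000011101000  ->  keep [1000000111010], discard [00], prepend 00
= 001000000111010

Answer: 001000000111010 (4154)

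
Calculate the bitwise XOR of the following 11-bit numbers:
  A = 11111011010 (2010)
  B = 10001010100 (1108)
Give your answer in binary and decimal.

Apply ^ to each column (1 where bits differ):
  11111011010
^ 10001010100
-------------
  01110001110

Answer: 01110001110 (910)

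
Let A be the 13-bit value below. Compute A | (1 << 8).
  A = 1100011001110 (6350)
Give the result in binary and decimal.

Mask = 1 << 8 = 0000100000000
Bit 8 of A is 0, so OR-ing with the mask flips it to 1.
  1100011001110
| 0000100000000
---------------
  1100111001110

Answer: 1100111001110 (6606)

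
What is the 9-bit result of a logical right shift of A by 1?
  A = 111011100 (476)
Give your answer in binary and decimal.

Logical shift right by 1: drop the bottom 1 bit(s), prepend 1 zero(s) on the left.
  111011100  ->  keep [11101110], discard [0], prepend 0
= 011101110

Answer: 011101110 (238)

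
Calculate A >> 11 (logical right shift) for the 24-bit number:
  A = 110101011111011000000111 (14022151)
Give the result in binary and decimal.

Logical shift right by 11: drop the bottom 11 bit(s), prepend 11 zero(s) on the left.
  110101011111011000000111  ->  keep [1101010111110], discard [11000000111], prepend 00000000000
= 000000000001101010111110

Answer: 000000000001101010111110 (6846)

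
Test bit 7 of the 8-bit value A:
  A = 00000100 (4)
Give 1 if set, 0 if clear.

Bit 7 is the 8th from the right.
  00000100
  ^
That bit is 0.

Answer: 0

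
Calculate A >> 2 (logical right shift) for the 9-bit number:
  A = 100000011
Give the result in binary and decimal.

Logical shift right by 2: drop the bottom 2 bit(s), prepend 2 zero(s) on the left.
  100000011  ->  keep [1000000], discard [11], prepend 00
= 001000000

Answer: 001000000 (64)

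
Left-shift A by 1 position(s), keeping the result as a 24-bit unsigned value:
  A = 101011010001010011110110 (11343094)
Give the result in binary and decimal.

Shift left by 1: drop the top 1 bit(s), append 1 zero(s) on the right.
  101011010001010011110110  ->  discard [1], keep [01011010001010011110110], append 0
= 010110100010100111101100

Answer: 010110100010100111101100 (5908972)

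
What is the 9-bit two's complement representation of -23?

1. Binary of +23:  000010111
2. Invert bits:     111101000
3. Add 1:           111101001

Answer: 111101001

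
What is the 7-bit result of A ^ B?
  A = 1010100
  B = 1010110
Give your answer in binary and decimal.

Apply ^ to each column (1 where bits differ):
  1010100
^ 1010110
---------
  0000010

Answer: 0000010 (2)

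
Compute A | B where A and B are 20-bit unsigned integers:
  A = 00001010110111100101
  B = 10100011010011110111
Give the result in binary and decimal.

Apply | to each column (1 where either bit is 1):
  00001010110111100101
| 10100011010011110111
----------------------
  10101011110111110111

Answer: 10101011110111110111 (703991)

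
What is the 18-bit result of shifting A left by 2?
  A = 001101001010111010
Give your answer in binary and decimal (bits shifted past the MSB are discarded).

Shift left by 2: drop the top 2 bit(s), append 2 zero(s) on the right.
  001101001010111010  ->  discard [00], keep [1101001010111010], append 00
= 110100101011101000

Answer: 110100101011101000 (215784)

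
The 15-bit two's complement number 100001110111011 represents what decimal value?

MSB is 1, so the value is negative. Find the magnitude:
1. Invert bits:  011110001000100
2. Add 1:        011110001000101  = 15429
3. Apply sign:   -15429

Answer: -15429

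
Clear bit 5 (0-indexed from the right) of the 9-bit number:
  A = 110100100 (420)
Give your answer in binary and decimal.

Mask = ~(1 << 5) = 111011111
Bit 5 of A is 1, so AND-ing with the mask clears it to 0.
  110100100
& 111011111
-----------
  110000100

Answer: 110000100 (388)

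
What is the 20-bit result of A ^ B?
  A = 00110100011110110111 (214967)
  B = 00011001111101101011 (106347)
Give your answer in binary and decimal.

Apply ^ to each column (1 where bits differ):
  00110100011110110111
^ 00011001111101101011
----------------------
  00101101100011011100

Answer: 00101101100011011100 (186588)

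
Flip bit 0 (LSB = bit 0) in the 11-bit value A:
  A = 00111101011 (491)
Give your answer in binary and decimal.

Mask = 1 << 0 = 00000000001
Bit 0 of A is 1; XOR with the mask flips it to 0.
  00111101011
^ 00000000001
-------------
  00111101010

Answer: 00111101010 (490)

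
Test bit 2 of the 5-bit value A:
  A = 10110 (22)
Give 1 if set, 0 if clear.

Bit 2 is the 3rd from the right.
  10110
    ^
That bit is 1.

Answer: 1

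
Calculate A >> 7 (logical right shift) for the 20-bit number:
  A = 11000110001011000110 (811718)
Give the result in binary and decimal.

Logical shift right by 7: drop the bottom 7 bit(s), prepend 7 zero(s) on the left.
  11000110001011000110  ->  keep [1100011000101], discard [1000110], prepend 0000000
= 00000001100011000101

Answer: 00000001100011000101 (6341)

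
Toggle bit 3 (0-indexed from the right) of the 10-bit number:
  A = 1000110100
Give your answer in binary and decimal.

Mask = 1 << 3 = 0000001000
Bit 3 of A is 0; XOR with the mask flips it to 1.
  1000110100
^ 0000001000
------------
  1000111100

Answer: 1000111100 (572)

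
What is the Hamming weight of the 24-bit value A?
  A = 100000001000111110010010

100000001000111110010010
1-bits at positions (from bit 0 = LSB): 1, 4, 7, 8, 9, 10, 11, 15, 23
Count = 9

Answer: 9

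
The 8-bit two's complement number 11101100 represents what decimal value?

MSB is 1, so the value is negative. Find the magnitude:
1. Invert bits:  00010011
2. Add 1:        00010100  = 20
3. Apply sign:   -20

Answer: -20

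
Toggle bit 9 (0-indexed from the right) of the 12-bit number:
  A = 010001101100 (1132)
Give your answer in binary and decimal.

Mask = 1 << 9 = 001000000000
Bit 9 of A is 0; XOR with the mask flips it to 1.
  010001101100
^ 001000000000
--------------
  011001101100

Answer: 011001101100 (1644)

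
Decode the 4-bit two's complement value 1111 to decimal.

MSB is 1, so the value is negative. Find the magnitude:
1. Invert bits:  0000
2. Add 1:        0001  = 1
3. Apply sign:   -1

Answer: -1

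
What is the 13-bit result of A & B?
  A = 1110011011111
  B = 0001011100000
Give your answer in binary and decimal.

Apply & to each column (1 only where both bits are 1):
  1110011011111
& 0001011100000
---------------
  0000011000000

Answer: 0000011000000 (192)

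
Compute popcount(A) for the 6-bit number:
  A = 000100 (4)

000100
1-bits at positions (from bit 0 = LSB): 2
Count = 1

Answer: 1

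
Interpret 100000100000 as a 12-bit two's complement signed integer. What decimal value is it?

MSB is 1, so the value is negative. Find the magnitude:
1. Invert bits:  011111011111
2. Add 1:        011111100000  = 2016
3. Apply sign:   -2016

Answer: -2016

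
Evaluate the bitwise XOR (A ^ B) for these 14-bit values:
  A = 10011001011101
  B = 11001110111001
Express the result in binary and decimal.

Apply ^ to each column (1 where bits differ):
  10011001011101
^ 11001110111001
----------------
  01010111100100

Answer: 01010111100100 (5604)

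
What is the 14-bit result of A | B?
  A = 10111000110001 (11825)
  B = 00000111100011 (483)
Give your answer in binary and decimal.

Apply | to each column (1 where either bit is 1):
  10111000110001
| 00000111100011
----------------
  10111111110011

Answer: 10111111110011 (12275)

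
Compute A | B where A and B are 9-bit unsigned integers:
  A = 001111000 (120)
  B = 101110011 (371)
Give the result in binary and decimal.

Apply | to each column (1 where either bit is 1):
  001111000
| 101110011
-----------
  101111011

Answer: 101111011 (379)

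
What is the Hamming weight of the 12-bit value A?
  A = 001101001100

001101001100
1-bits at positions (from bit 0 = LSB): 2, 3, 6, 8, 9
Count = 5

Answer: 5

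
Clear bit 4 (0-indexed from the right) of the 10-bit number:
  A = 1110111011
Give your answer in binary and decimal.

Mask = ~(1 << 4) = 1111101111
Bit 4 of A is 1, so AND-ing with the mask clears it to 0.
  1110111011
& 1111101111
------------
  1110101011

Answer: 1110101011 (939)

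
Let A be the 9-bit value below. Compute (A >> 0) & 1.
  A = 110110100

Bit 0 is the 1st from the right.
  110110100
          ^
That bit is 0.

Answer: 0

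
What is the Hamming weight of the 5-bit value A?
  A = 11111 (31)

11111
1-bits at positions (from bit 0 = LSB): 0, 1, 2, 3, 4
Count = 5

Answer: 5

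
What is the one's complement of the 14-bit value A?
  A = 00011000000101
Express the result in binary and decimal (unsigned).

Flip each bit (0->1, 1->0):
  00011000000101
  11100111111010

Answer: 11100111111010 (14842)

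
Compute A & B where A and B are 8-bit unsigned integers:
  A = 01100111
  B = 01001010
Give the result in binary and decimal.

Apply & to each column (1 only where both bits are 1):
  01100111
& 01001010
----------
  01000010

Answer: 01000010 (66)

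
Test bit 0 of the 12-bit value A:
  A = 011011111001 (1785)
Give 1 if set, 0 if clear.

Bit 0 is the 1st from the right.
  011011111001
             ^
That bit is 1.

Answer: 1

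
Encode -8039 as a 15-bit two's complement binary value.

1. Binary of +8039:  001111101100111
2. Invert bits:     110000010011000
3. Add 1:           110000010011001

Answer: 110000010011001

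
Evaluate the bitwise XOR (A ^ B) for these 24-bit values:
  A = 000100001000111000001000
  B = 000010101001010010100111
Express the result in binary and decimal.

Apply ^ to each column (1 where bits differ):
  000100001000111000001000
^ 000010101001010010100111
--------------------------
  000110100001101010101111

Answer: 000110100001101010101111 (1710767)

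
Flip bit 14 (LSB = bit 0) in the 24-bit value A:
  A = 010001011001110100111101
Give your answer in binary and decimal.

Mask = 1 << 14 = 000000000100000000000000
Bit 14 of A is 0; XOR with the mask flips it to 1.
  010001011001110100111101
^ 000000000100000000000000
--------------------------
  010001011101110100111101

Answer: 010001011101110100111101 (4578621)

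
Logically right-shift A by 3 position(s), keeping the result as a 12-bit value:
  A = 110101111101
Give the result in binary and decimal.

Logical shift right by 3: drop the bottom 3 bit(s), prepend 3 zero(s) on the left.
  110101111101  ->  keep [110101111], discard [101], prepend 000
= 000110101111

Answer: 000110101111 (431)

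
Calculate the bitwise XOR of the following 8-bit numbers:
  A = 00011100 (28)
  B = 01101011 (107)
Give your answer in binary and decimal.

Apply ^ to each column (1 where bits differ):
  00011100
^ 01101011
----------
  01110111

Answer: 01110111 (119)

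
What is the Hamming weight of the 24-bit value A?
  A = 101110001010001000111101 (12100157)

101110001010001000111101
1-bits at positions (from bit 0 = LSB): 0, 2, 3, 4, 5, 9, 13, 15, 19, 20, 21, 23
Count = 12

Answer: 12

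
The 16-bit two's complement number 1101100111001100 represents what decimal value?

MSB is 1, so the value is negative. Find the magnitude:
1. Invert bits:  0010011000110011
2. Add 1:        0010011000110100  = 9780
3. Apply sign:   -9780

Answer: -9780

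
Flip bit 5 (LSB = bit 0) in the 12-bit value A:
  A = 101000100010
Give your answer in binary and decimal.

Mask = 1 << 5 = 000000100000
Bit 5 of A is 1; XOR with the mask flips it to 0.
  101000100010
^ 000000100000
--------------
  101000000010

Answer: 101000000010 (2562)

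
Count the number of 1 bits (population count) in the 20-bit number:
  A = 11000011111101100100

11000011111101100100
1-bits at positions (from bit 0 = LSB): 2, 5, 6, 8, 9, 10, 11, 12, 13, 18, 19
Count = 11

Answer: 11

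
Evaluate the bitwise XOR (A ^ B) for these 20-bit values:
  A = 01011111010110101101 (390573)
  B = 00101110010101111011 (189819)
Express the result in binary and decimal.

Apply ^ to each column (1 where bits differ):
  01011111010110101101
^ 00101110010101111011
----------------------
  01110001000011010110

Answer: 01110001000011010110 (463062)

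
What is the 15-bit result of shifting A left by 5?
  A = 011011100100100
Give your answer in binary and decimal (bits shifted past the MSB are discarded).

Shift left by 5: drop the top 5 bit(s), append 5 zero(s) on the right.
  011011100100100  ->  discard [01101], keep [1100100100], append 00000
= 110010010000000

Answer: 110010010000000 (25728)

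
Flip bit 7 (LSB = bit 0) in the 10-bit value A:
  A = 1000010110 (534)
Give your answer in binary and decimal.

Mask = 1 << 7 = 0010000000
Bit 7 of A is 0; XOR with the mask flips it to 1.
  1000010110
^ 0010000000
------------
  1010010110

Answer: 1010010110 (662)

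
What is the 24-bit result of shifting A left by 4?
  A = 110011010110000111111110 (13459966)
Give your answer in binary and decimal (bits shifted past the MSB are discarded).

Shift left by 4: drop the top 4 bit(s), append 4 zero(s) on the right.
  110011010110000111111110  ->  discard [1100], keep [11010110000111111110], append 0000
= 110101100001111111100000

Answer: 110101100001111111100000 (14032864)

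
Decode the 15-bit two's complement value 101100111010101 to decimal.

MSB is 1, so the value is negative. Find the magnitude:
1. Invert bits:  010011000101010
2. Add 1:        010011000101011  = 9771
3. Apply sign:   -9771

Answer: -9771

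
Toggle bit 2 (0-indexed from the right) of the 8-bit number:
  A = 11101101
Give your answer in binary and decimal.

Mask = 1 << 2 = 00000100
Bit 2 of A is 1; XOR with the mask flips it to 0.
  11101101
^ 00000100
----------
  11101001

Answer: 11101001 (233)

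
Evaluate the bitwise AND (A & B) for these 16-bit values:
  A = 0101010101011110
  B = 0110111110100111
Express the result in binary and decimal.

Apply & to each column (1 only where both bits are 1):
  0101010101011110
& 0110111110100111
------------------
  0100010100000110

Answer: 0100010100000110 (17670)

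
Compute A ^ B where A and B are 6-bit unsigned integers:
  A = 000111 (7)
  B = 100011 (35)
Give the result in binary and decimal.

Apply ^ to each column (1 where bits differ):
  000111
^ 100011
--------
  100100

Answer: 100100 (36)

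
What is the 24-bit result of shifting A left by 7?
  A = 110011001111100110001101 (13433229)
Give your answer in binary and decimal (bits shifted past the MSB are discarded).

Shift left by 7: drop the top 7 bit(s), append 7 zero(s) on the right.
  110011001111100110001101  ->  discard [1100110], keep [01111100110001101], append 0000000
= 011111001100011010000000

Answer: 011111001100011010000000 (8177280)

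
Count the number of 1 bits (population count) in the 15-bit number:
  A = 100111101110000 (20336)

100111101110000
1-bits at positions (from bit 0 = LSB): 4, 5, 6, 8, 9, 10, 11, 14
Count = 8

Answer: 8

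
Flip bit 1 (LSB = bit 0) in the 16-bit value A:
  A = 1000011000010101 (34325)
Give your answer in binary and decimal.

Mask = 1 << 1 = 0000000000000010
Bit 1 of A is 0; XOR with the mask flips it to 1.
  1000011000010101
^ 0000000000000010
------------------
  1000011000010111

Answer: 1000011000010111 (34327)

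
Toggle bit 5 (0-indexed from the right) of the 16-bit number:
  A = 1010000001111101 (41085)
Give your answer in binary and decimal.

Mask = 1 << 5 = 0000000000100000
Bit 5 of A is 1; XOR with the mask flips it to 0.
  1010000001111101
^ 0000000000100000
------------------
  1010000001011101

Answer: 1010000001011101 (41053)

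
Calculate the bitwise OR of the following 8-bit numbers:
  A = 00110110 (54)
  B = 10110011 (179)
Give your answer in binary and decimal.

Apply | to each column (1 where either bit is 1):
  00110110
| 10110011
----------
  10110111

Answer: 10110111 (183)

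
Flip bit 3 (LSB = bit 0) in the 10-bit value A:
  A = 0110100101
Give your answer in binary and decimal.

Mask = 1 << 3 = 0000001000
Bit 3 of A is 0; XOR with the mask flips it to 1.
  0110100101
^ 0000001000
------------
  0110101101

Answer: 0110101101 (429)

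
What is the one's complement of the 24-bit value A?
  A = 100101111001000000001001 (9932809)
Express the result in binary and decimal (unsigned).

Flip each bit (0->1, 1->0):
  100101111001000000001001
  011010000110111111110110

Answer: 011010000110111111110110 (6844406)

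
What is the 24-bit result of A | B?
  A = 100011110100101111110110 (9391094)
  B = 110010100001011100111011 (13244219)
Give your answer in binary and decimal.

Apply | to each column (1 where either bit is 1):
  100011110100101111110110
| 110010100001011100111011
--------------------------
  110011110101111111111111

Answer: 110011110101111111111111 (13590527)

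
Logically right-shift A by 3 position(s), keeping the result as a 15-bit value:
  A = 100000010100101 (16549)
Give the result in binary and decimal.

Logical shift right by 3: drop the bottom 3 bit(s), prepend 3 zero(s) on the left.
  100000010100101  ->  keep [100000010100], discard [101], prepend 000
= 000100000010100

Answer: 000100000010100 (2068)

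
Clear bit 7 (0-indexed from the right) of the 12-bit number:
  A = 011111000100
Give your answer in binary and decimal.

Mask = ~(1 << 7) = 111101111111
Bit 7 of A is 1, so AND-ing with the mask clears it to 0.
  011111000100
& 111101111111
--------------
  011101000100

Answer: 011101000100 (1860)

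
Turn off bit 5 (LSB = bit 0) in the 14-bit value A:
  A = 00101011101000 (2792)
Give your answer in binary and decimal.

Mask = ~(1 << 5) = 11111111011111
Bit 5 of A is 1, so AND-ing with the mask clears it to 0.
  00101011101000
& 11111111011111
----------------
  00101011001000

Answer: 00101011001000 (2760)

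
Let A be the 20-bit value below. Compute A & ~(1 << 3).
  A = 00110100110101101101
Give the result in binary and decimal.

Mask = ~(1 << 3) = 11111111111111110111
Bit 3 of A is 1, so AND-ing with the mask clears it to 0.
  00110100110101101101
& 11111111111111110111
----------------------
  00110100110101100101

Answer: 00110100110101100101 (216421)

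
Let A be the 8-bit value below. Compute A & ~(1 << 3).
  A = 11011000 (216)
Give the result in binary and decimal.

Mask = ~(1 << 3) = 11110111
Bit 3 of A is 1, so AND-ing with the mask clears it to 0.
  11011000
& 11110111
----------
  11010000

Answer: 11010000 (208)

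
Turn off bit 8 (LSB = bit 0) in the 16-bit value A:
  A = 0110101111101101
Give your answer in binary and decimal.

Mask = ~(1 << 8) = 1111111011111111
Bit 8 of A is 1, so AND-ing with the mask clears it to 0.
  0110101111101101
& 1111111011111111
------------------
  0110101011101101

Answer: 0110101011101101 (27373)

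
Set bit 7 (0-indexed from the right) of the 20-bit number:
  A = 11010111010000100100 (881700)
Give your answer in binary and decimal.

Mask = 1 << 7 = 00000000000010000000
Bit 7 of A is 0, so OR-ing with the mask flips it to 1.
  11010111010000100100
| 00000000000010000000
----------------------
  11010111010010100100

Answer: 11010111010010100100 (881828)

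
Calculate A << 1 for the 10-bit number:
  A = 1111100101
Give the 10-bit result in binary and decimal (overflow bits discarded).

Shift left by 1: drop the top 1 bit(s), append 1 zero(s) on the right.
  1111100101  ->  discard [1], keep [111100101], append 0
= 1111001010

Answer: 1111001010 (970)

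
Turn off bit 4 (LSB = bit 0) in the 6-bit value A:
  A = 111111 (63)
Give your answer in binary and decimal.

Mask = ~(1 << 4) = 101111
Bit 4 of A is 1, so AND-ing with the mask clears it to 0.
  111111
& 101111
--------
  101111

Answer: 101111 (47)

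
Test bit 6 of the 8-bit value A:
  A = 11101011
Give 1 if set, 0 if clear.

Bit 6 is the 7th from the right.
  11101011
   ^
That bit is 1.

Answer: 1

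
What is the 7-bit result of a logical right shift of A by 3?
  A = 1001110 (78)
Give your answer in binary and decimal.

Logical shift right by 3: drop the bottom 3 bit(s), prepend 3 zero(s) on the left.
  1001110  ->  keep [1001], discard [110], prepend 000
= 0001001

Answer: 0001001 (9)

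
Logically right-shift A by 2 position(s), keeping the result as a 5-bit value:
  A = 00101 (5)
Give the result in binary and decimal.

Logical shift right by 2: drop the bottom 2 bit(s), prepend 2 zero(s) on the left.
  00101  ->  keep [001], discard [01], prepend 00
= 00001

Answer: 00001 (1)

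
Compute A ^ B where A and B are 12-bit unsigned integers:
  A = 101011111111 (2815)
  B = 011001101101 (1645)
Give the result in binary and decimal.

Apply ^ to each column (1 where bits differ):
  101011111111
^ 011001101101
--------------
  110010010010

Answer: 110010010010 (3218)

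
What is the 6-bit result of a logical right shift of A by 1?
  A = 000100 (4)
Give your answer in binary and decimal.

Logical shift right by 1: drop the bottom 1 bit(s), prepend 1 zero(s) on the left.
  000100  ->  keep [00010], discard [0], prepend 0
= 000010

Answer: 000010 (2)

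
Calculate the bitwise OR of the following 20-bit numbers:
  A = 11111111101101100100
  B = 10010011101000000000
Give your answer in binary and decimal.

Apply | to each column (1 where either bit is 1):
  11111111101101100100
| 10010011101000000000
----------------------
  11111111101101100100

Answer: 11111111101101100100 (1047396)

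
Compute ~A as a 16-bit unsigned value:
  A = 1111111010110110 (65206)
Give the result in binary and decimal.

Flip each bit (0->1, 1->0):
  1111111010110110
  0000000101001001

Answer: 0000000101001001 (329)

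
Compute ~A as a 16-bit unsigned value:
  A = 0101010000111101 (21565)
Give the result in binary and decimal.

Flip each bit (0->1, 1->0):
  0101010000111101
  1010101111000010

Answer: 1010101111000010 (43970)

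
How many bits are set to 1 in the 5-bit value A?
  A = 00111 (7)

00111
1-bits at positions (from bit 0 = LSB): 0, 1, 2
Count = 3

Answer: 3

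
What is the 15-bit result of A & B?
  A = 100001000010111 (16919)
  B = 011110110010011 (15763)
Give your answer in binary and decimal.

Apply & to each column (1 only where both bits are 1):
  100001000010111
& 011110110010011
-----------------
  000000000010011

Answer: 000000000010011 (19)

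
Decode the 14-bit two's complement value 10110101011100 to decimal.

MSB is 1, so the value is negative. Find the magnitude:
1. Invert bits:  01001010100011
2. Add 1:        01001010100100  = 4772
3. Apply sign:   -4772

Answer: -4772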